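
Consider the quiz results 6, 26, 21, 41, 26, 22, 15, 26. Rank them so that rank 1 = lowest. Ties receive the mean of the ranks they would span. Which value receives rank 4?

Sorted (ascending): 6, 15, 21, 22, 26, 26, 26, 41
The 3 values of 26 occupy positions 5–7 → average rank 6.
Rank 4 → value 22.

22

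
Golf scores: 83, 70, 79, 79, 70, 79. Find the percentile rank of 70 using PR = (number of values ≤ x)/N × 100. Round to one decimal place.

33.3

N = 6.
Strictly below 70: 0. Equal to 70: 2.
PR = 2/6 × 100 = 33.3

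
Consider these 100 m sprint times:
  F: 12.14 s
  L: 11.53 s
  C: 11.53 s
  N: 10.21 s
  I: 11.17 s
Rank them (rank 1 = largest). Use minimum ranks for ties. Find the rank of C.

2

Sorted (descending): 12.14, 11.53, 11.53, 11.17, 10.21
The 2 values of 11.53 occupy positions 2–3 → each gets rank 2.
C has value 11.53 s → rank 2.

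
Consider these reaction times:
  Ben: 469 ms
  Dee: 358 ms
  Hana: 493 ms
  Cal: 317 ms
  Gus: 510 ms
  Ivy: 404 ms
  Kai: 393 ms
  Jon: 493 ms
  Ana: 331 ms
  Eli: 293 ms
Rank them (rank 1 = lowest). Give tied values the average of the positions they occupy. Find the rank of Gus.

10

Sorted (ascending): 293, 317, 331, 358, 393, 404, 469, 493, 493, 510
The 2 values of 493 occupy positions 8–9 → average rank (8+9)/2 = 8.5.
Gus has value 510 ms → rank 10.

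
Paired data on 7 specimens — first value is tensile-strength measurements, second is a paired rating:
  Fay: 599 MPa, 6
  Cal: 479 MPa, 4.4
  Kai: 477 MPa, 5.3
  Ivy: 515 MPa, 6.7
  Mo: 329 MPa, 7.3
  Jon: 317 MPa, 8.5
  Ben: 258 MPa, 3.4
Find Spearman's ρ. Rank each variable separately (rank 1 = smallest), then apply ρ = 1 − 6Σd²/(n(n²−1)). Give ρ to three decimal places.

0.036

Ranks of variable 1: 7, 5, 4, 6, 3, 2, 1
Ranks of variable 2: 4, 2, 3, 5, 6, 7, 1
d = r₁ − r₂: 3, 3, 1, 1, -3, -5, 0
d²: 9, 9, 1, 1, 9, 25, 0; Σd² = 54
ρ = 1 − 6·54/(7·48) = 1 − 324/336 = 0.036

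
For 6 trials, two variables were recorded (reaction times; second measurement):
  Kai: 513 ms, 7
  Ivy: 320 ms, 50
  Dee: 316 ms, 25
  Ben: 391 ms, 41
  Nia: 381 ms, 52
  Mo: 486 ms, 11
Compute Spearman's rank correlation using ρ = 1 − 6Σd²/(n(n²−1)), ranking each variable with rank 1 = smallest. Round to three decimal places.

Ranks of variable 1: 6, 2, 1, 4, 3, 5
Ranks of variable 2: 1, 5, 3, 4, 6, 2
d = r₁ − r₂: 5, -3, -2, 0, -3, 3
d²: 25, 9, 4, 0, 9, 9; Σd² = 56
ρ = 1 − 6·56/(6·35) = 1 − 336/210 = -0.600

-0.600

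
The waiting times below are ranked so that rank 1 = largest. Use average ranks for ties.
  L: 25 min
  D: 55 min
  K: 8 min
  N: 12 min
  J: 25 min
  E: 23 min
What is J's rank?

2.5

Sorted (descending): 55, 25, 25, 23, 12, 8
The 2 values of 25 occupy positions 2–3 → average rank (2+3)/2 = 2.5.
J has value 25 min → rank 2.5.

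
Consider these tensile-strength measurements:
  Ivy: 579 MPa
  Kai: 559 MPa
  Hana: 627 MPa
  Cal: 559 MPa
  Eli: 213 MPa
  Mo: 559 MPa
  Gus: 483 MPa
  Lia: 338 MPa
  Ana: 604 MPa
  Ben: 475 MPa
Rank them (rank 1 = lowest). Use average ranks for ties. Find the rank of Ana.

Sorted (ascending): 213, 338, 475, 483, 559, 559, 559, 579, 604, 627
The 3 values of 559 occupy positions 5–7 → average rank 6.
Ana has value 604 MPa → rank 9.

9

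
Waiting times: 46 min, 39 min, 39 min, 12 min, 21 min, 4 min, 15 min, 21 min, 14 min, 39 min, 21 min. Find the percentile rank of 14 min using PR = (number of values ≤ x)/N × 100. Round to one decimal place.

27.3

N = 11.
Strictly below 14: 2. Equal to 14: 1.
PR = 3/11 × 100 = 27.3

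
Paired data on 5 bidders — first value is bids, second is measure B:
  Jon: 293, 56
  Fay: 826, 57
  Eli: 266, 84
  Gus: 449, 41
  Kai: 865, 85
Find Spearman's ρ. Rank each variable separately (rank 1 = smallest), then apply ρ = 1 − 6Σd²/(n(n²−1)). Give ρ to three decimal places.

0.300

Ranks of variable 1: 2, 4, 1, 3, 5
Ranks of variable 2: 2, 3, 4, 1, 5
d = r₁ − r₂: 0, 1, -3, 2, 0
d²: 0, 1, 9, 4, 0; Σd² = 14
ρ = 1 − 6·14/(5·24) = 1 − 84/120 = 0.300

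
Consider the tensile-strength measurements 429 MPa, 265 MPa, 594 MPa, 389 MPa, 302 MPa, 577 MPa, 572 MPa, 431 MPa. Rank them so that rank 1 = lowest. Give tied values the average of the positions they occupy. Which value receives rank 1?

Sorted (ascending): 265, 302, 389, 429, 431, 572, 577, 594
No ties — each value takes its position as its rank.
Rank 1 → value 265.

265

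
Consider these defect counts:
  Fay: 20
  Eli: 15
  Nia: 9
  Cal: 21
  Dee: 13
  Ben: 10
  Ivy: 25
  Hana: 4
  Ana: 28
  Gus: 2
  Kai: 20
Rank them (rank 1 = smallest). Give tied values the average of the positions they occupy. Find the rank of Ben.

4

Sorted (ascending): 2, 4, 9, 10, 13, 15, 20, 20, 21, 25, 28
The 2 values of 20 occupy positions 7–8 → average rank (7+8)/2 = 7.5.
Ben has value 10 → rank 4.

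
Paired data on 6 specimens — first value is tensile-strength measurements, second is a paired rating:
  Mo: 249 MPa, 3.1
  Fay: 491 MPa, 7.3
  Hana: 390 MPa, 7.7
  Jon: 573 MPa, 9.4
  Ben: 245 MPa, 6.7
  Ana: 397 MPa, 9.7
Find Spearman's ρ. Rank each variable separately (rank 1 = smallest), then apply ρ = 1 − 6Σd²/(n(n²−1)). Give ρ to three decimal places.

Ranks of variable 1: 2, 5, 3, 6, 1, 4
Ranks of variable 2: 1, 3, 4, 5, 2, 6
d = r₁ − r₂: 1, 2, -1, 1, -1, -2
d²: 1, 4, 1, 1, 1, 4; Σd² = 12
ρ = 1 − 6·12/(6·35) = 1 − 72/210 = 0.657

0.657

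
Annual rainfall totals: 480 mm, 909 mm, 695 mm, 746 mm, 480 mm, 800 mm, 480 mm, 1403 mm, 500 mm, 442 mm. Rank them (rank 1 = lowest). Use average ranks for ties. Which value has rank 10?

1403

Sorted (ascending): 442, 480, 480, 480, 500, 695, 746, 800, 909, 1403
The 3 values of 480 occupy positions 2–4 → average rank 3.
Rank 10 → value 1403.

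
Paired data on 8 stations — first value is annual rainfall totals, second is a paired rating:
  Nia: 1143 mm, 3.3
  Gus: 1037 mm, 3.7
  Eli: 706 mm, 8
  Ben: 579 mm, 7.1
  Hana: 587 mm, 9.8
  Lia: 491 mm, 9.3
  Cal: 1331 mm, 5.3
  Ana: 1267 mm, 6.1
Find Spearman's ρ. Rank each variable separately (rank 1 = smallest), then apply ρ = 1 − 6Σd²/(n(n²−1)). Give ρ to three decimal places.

Ranks of variable 1: 6, 5, 4, 2, 3, 1, 8, 7
Ranks of variable 2: 1, 2, 6, 5, 8, 7, 3, 4
d = r₁ − r₂: 5, 3, -2, -3, -5, -6, 5, 3
d²: 25, 9, 4, 9, 25, 36, 25, 9; Σd² = 142
ρ = 1 − 6·142/(8·63) = 1 − 852/504 = -0.690

-0.690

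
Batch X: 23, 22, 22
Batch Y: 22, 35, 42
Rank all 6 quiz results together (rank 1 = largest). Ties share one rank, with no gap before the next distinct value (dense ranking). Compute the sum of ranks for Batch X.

Sorted (descending): 42, 35, 23, 22, 22, 22
The 3 values of 22 share dense rank 4.
Remaining distinct values take the next consecutive integers.
Batch X values → pooled ranks: 23→3, 22→4, 22→4
Rank sum = 3 + 4 + 4 = 11

11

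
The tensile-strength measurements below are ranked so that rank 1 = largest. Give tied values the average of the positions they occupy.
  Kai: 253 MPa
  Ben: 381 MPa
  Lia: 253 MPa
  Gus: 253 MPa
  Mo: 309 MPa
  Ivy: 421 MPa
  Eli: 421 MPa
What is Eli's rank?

1.5

Sorted (descending): 421, 421, 381, 309, 253, 253, 253
The 2 values of 421 occupy positions 1–2 → average rank (1+2)/2 = 1.5.
The 3 values of 253 occupy positions 5–7 → average rank 6.
Eli has value 421 MPa → rank 1.5.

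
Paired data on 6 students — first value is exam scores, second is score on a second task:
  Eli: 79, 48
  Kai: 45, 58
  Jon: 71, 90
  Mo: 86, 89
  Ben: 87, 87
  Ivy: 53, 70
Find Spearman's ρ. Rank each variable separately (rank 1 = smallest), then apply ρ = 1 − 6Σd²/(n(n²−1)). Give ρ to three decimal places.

Ranks of variable 1: 4, 1, 3, 5, 6, 2
Ranks of variable 2: 1, 2, 6, 5, 4, 3
d = r₁ − r₂: 3, -1, -3, 0, 2, -1
d²: 9, 1, 9, 0, 4, 1; Σd² = 24
ρ = 1 − 6·24/(6·35) = 1 − 144/210 = 0.314

0.314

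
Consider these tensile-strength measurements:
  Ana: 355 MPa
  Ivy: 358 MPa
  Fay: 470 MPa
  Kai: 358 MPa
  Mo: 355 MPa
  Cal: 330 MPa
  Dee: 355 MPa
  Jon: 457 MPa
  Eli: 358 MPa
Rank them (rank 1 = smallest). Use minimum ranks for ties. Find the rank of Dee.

2

Sorted (ascending): 330, 355, 355, 355, 358, 358, 358, 457, 470
The 3 values of 355 occupy positions 2–4 → each gets rank 2.
The 3 values of 358 occupy positions 5–7 → each gets rank 5.
Dee has value 355 MPa → rank 2.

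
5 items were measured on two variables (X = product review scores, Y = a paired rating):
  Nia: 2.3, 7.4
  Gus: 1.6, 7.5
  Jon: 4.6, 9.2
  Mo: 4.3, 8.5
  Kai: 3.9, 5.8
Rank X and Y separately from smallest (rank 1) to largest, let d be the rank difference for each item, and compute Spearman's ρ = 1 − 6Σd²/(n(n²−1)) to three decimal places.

Ranks of variable 1: 2, 1, 5, 4, 3
Ranks of variable 2: 2, 3, 5, 4, 1
d = r₁ − r₂: 0, -2, 0, 0, 2
d²: 0, 4, 0, 0, 4; Σd² = 8
ρ = 1 − 6·8/(5·24) = 1 − 48/120 = 0.600

0.600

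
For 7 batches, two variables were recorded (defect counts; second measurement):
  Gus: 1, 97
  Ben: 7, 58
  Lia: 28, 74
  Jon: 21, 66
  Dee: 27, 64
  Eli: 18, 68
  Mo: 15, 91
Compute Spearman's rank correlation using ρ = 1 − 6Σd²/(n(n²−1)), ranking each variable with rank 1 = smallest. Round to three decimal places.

Ranks of variable 1: 1, 2, 7, 5, 6, 4, 3
Ranks of variable 2: 7, 1, 5, 3, 2, 4, 6
d = r₁ − r₂: -6, 1, 2, 2, 4, 0, -3
d²: 36, 1, 4, 4, 16, 0, 9; Σd² = 70
ρ = 1 − 6·70/(7·48) = 1 − 420/336 = -0.250

-0.250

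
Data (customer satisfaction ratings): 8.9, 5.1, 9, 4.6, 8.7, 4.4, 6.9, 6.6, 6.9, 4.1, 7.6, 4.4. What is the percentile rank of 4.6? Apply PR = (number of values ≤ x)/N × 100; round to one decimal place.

N = 12.
Strictly below 4.6: 3. Equal to 4.6: 1.
PR = 4/12 × 100 = 33.3

33.3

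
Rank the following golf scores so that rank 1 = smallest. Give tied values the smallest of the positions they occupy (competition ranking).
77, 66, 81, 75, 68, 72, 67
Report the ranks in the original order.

6, 1, 7, 5, 3, 4, 2

Sorted (ascending): 66, 67, 68, 72, 75, 77, 81
No ties — each value takes its position as its rank.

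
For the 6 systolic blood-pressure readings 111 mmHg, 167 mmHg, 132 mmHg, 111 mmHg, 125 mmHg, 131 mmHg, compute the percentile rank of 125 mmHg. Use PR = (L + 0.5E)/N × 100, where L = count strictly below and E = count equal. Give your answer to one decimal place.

N = 6.
Strictly below 125: 2. Equal to 125: 1.
PR = (2 + 0.5·1)/6 × 100 = 41.7

41.7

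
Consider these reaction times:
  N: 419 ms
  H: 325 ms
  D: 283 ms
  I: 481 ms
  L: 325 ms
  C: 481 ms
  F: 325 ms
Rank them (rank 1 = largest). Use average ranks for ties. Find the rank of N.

3

Sorted (descending): 481, 481, 419, 325, 325, 325, 283
The 2 values of 481 occupy positions 1–2 → average rank (1+2)/2 = 1.5.
The 3 values of 325 occupy positions 4–6 → average rank 5.
N has value 419 ms → rank 3.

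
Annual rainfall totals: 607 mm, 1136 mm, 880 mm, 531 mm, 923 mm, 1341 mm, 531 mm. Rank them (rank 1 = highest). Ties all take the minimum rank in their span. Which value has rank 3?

Sorted (descending): 1341, 1136, 923, 880, 607, 531, 531
The 2 values of 531 occupy positions 6–7 → each gets rank 6.
Rank 3 → value 923.

923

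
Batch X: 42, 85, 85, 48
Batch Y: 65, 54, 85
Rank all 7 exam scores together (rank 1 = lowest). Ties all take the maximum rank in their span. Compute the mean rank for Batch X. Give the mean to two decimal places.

Sorted (ascending): 42, 48, 54, 65, 85, 85, 85
The 3 values of 85 occupy positions 5–7 → each gets rank 7.
Batch X values → pooled ranks: 42→1, 85→7, 85→7, 48→2
Mean rank = (1 + 7 + 7 + 2) / 4 = 4.25

4.25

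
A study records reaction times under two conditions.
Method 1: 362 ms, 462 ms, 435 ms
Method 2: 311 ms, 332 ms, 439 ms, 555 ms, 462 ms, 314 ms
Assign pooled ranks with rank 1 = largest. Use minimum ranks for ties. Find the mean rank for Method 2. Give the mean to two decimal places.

5.17

Sorted (descending): 555, 462, 462, 439, 435, 362, 332, 314, 311
The 2 values of 462 occupy positions 2–3 → each gets rank 2.
Method 2 values → pooled ranks: 311→9, 332→7, 439→4, 555→1, 462→2, 314→8
Mean rank = (9 + 7 + 4 + 1 + 2 + 8) / 6 = 5.17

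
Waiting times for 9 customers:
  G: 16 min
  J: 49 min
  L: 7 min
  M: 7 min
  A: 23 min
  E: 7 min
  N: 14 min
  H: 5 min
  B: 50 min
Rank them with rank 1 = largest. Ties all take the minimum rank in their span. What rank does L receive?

6

Sorted (descending): 50, 49, 23, 16, 14, 7, 7, 7, 5
The 3 values of 7 occupy positions 6–8 → each gets rank 6.
L has value 7 min → rank 6.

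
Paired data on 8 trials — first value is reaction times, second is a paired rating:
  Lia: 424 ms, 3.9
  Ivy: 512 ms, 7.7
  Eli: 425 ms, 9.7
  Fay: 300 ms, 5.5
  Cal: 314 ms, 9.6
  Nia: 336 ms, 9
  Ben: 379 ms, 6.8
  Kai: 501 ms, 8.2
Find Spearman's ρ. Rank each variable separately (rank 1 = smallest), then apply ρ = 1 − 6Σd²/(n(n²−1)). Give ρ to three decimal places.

0.095

Ranks of variable 1: 5, 8, 6, 1, 2, 3, 4, 7
Ranks of variable 2: 1, 4, 8, 2, 7, 6, 3, 5
d = r₁ − r₂: 4, 4, -2, -1, -5, -3, 1, 2
d²: 16, 16, 4, 1, 25, 9, 1, 4; Σd² = 76
ρ = 1 − 6·76/(8·63) = 1 − 456/504 = 0.095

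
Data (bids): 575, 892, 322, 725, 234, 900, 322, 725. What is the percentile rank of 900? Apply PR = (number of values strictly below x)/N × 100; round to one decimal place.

N = 8.
Strictly below 900: 7. Equal to 900: 1.
PR = 7/8 × 100 = 87.5

87.5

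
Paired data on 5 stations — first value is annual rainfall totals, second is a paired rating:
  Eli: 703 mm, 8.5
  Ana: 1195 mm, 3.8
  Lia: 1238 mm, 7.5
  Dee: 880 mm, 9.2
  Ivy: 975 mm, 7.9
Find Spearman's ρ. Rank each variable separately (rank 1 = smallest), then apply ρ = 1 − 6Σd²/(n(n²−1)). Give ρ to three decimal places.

Ranks of variable 1: 1, 4, 5, 2, 3
Ranks of variable 2: 4, 1, 2, 5, 3
d = r₁ − r₂: -3, 3, 3, -3, 0
d²: 9, 9, 9, 9, 0; Σd² = 36
ρ = 1 − 6·36/(5·24) = 1 − 216/120 = -0.800

-0.800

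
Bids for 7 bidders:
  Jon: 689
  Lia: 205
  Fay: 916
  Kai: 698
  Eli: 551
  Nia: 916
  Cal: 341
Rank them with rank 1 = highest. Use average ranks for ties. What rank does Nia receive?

1.5

Sorted (descending): 916, 916, 698, 689, 551, 341, 205
The 2 values of 916 occupy positions 1–2 → average rank (1+2)/2 = 1.5.
Nia has value 916 → rank 1.5.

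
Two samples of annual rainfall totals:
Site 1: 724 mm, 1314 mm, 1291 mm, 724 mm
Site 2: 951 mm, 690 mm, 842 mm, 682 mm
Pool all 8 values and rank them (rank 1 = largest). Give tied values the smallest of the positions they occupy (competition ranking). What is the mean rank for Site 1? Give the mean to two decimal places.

3.25

Sorted (descending): 1314, 1291, 951, 842, 724, 724, 690, 682
The 2 values of 724 occupy positions 5–6 → each gets rank 5.
Site 1 values → pooled ranks: 724→5, 1314→1, 1291→2, 724→5
Mean rank = (5 + 1 + 2 + 5) / 4 = 3.25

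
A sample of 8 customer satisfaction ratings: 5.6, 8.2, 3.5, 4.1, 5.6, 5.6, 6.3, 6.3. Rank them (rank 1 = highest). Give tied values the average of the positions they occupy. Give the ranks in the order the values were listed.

5, 1, 8, 7, 5, 5, 2.5, 2.5

Sorted (descending): 8.2, 6.3, 6.3, 5.6, 5.6, 5.6, 4.1, 3.5
The 2 values of 6.3 occupy positions 2–3 → average rank (2+3)/2 = 2.5.
The 3 values of 5.6 occupy positions 4–6 → average rank 5.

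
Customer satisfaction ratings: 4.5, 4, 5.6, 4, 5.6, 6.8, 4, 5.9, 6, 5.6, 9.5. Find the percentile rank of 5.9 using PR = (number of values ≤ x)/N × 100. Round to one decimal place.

N = 11.
Strictly below 5.9: 7. Equal to 5.9: 1.
PR = 8/11 × 100 = 72.7

72.7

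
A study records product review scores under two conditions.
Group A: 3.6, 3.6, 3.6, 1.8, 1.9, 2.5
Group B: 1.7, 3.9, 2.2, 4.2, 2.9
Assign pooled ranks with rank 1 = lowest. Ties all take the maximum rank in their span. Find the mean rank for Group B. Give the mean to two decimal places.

6.40

Sorted (ascending): 1.7, 1.8, 1.9, 2.2, 2.5, 2.9, 3.6, 3.6, 3.6, 3.9, 4.2
The 3 values of 3.6 occupy positions 7–9 → each gets rank 9.
Group B values → pooled ranks: 1.7→1, 3.9→10, 2.2→4, 4.2→11, 2.9→6
Mean rank = (1 + 10 + 4 + 11 + 6) / 5 = 6.40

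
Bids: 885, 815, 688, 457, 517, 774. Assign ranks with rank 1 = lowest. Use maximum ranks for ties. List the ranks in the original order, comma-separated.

Sorted (ascending): 457, 517, 688, 774, 815, 885
No ties — each value takes its position as its rank.

6, 5, 3, 1, 2, 4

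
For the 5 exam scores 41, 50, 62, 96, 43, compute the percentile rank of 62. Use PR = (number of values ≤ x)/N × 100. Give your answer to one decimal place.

80.0

N = 5.
Strictly below 62: 3. Equal to 62: 1.
PR = 4/5 × 100 = 80.0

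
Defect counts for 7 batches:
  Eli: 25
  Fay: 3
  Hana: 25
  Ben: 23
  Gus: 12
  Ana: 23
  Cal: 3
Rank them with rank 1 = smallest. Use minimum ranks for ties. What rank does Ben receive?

4

Sorted (ascending): 3, 3, 12, 23, 23, 25, 25
The 2 values of 3 occupy positions 1–2 → each gets rank 1.
The 2 values of 23 occupy positions 4–5 → each gets rank 4.
The 2 values of 25 occupy positions 6–7 → each gets rank 6.
Ben has value 23 → rank 4.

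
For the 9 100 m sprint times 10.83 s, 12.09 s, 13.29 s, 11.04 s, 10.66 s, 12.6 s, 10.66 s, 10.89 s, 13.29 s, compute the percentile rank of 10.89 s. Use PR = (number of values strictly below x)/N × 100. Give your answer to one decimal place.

33.3

N = 9.
Strictly below 10.89: 3. Equal to 10.89: 1.
PR = 3/9 × 100 = 33.3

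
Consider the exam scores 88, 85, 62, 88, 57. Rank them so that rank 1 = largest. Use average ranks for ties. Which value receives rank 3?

Sorted (descending): 88, 88, 85, 62, 57
The 2 values of 88 occupy positions 1–2 → average rank (1+2)/2 = 1.5.
Rank 3 → value 85.

85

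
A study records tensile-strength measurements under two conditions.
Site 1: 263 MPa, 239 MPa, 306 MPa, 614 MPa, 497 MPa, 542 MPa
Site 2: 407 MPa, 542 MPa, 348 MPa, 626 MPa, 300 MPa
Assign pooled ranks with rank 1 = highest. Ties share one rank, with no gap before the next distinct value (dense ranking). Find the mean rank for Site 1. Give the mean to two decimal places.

Sorted (descending): 626, 614, 542, 542, 497, 407, 348, 306, 300, 263, 239
The 2 values of 542 share dense rank 3.
Remaining distinct values take the next consecutive integers.
Site 1 values → pooled ranks: 263→9, 239→10, 306→7, 614→2, 497→4, 542→3
Mean rank = (9 + 10 + 7 + 2 + 4 + 3) / 6 = 5.83

5.83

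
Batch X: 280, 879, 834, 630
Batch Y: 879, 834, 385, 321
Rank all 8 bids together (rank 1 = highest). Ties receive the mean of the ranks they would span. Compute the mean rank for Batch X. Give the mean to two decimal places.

Sorted (descending): 879, 879, 834, 834, 630, 385, 321, 280
The 2 values of 879 occupy positions 1–2 → average rank (1+2)/2 = 1.5.
The 2 values of 834 occupy positions 3–4 → average rank (3+4)/2 = 3.5.
Batch X values → pooled ranks: 280→8, 879→1.5, 834→3.5, 630→5
Mean rank = (8 + 1.5 + 3.5 + 5) / 4 = 4.50

4.50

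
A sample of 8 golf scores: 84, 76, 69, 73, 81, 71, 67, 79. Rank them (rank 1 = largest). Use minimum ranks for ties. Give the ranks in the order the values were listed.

Sorted (descending): 84, 81, 79, 76, 73, 71, 69, 67
No ties — each value takes its position as its rank.

1, 4, 7, 5, 2, 6, 8, 3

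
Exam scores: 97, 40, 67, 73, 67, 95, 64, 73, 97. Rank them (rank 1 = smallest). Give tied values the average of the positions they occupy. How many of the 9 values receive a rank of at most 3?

Sorted (ascending): 40, 64, 67, 67, 73, 73, 95, 97, 97
The 2 values of 67 occupy positions 3–4 → average rank (3+4)/2 = 3.5.
The 2 values of 73 occupy positions 5–6 → average rank (5+6)/2 = 5.5.
The 2 values of 97 occupy positions 8–9 → average rank (8+9)/2 = 8.5.
Ranks ≤ 3: {1, 2} → 2 values.

2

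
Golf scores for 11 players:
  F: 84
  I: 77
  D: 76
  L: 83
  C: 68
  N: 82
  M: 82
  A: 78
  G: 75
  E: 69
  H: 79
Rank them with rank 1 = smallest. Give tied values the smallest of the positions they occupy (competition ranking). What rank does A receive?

6

Sorted (ascending): 68, 69, 75, 76, 77, 78, 79, 82, 82, 83, 84
The 2 values of 82 occupy positions 8–9 → each gets rank 8.
A has value 78 → rank 6.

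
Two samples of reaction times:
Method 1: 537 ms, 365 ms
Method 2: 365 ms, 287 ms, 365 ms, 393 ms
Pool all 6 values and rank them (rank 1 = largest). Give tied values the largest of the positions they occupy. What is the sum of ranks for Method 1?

6

Sorted (descending): 537, 393, 365, 365, 365, 287
The 3 values of 365 occupy positions 3–5 → each gets rank 5.
Method 1 values → pooled ranks: 537→1, 365→5
Rank sum = 1 + 5 = 6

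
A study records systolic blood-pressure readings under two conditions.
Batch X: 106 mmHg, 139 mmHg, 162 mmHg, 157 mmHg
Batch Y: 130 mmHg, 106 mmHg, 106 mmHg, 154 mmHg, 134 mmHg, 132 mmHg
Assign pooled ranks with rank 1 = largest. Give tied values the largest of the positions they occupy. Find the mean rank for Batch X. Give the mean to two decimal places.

Sorted (descending): 162, 157, 154, 139, 134, 132, 130, 106, 106, 106
The 3 values of 106 occupy positions 8–10 → each gets rank 10.
Batch X values → pooled ranks: 106→10, 139→4, 162→1, 157→2
Mean rank = (10 + 4 + 1 + 2) / 4 = 4.25

4.25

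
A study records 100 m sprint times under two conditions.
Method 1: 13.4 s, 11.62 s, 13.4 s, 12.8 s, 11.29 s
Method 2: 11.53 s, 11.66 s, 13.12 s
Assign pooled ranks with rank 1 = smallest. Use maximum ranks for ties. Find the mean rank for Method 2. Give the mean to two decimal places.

4.00

Sorted (ascending): 11.29, 11.53, 11.62, 11.66, 12.8, 13.12, 13.4, 13.4
The 2 values of 13.4 occupy positions 7–8 → each gets rank 8.
Method 2 values → pooled ranks: 11.53→2, 11.66→4, 13.12→6
Mean rank = (2 + 4 + 6) / 3 = 4.00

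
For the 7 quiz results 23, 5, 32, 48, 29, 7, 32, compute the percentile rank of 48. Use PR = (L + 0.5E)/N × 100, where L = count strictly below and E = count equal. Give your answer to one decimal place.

N = 7.
Strictly below 48: 6. Equal to 48: 1.
PR = (6 + 0.5·1)/7 × 100 = 92.9

92.9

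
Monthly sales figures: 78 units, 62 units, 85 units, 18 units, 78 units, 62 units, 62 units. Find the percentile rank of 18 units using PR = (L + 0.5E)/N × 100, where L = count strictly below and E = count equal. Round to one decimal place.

7.1

N = 7.
Strictly below 18: 0. Equal to 18: 1.
PR = (0 + 0.5·1)/7 × 100 = 7.1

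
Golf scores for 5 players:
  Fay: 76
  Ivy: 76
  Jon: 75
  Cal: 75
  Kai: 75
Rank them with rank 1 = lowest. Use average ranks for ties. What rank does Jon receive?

Sorted (ascending): 75, 75, 75, 76, 76
The 3 values of 75 occupy positions 1–3 → average rank 2.
The 2 values of 76 occupy positions 4–5 → average rank (4+5)/2 = 4.5.
Jon has value 75 → rank 2.

2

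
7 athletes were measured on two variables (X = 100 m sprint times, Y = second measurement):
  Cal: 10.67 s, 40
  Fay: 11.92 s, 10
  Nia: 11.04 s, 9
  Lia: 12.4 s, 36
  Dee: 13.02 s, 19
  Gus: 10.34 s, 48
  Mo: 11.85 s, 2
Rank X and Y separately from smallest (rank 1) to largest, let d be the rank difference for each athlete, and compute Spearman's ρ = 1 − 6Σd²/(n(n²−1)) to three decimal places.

Ranks of variable 1: 2, 5, 3, 6, 7, 1, 4
Ranks of variable 2: 6, 3, 2, 5, 4, 7, 1
d = r₁ − r₂: -4, 2, 1, 1, 3, -6, 3
d²: 16, 4, 1, 1, 9, 36, 9; Σd² = 76
ρ = 1 − 6·76/(7·48) = 1 − 456/336 = -0.357

-0.357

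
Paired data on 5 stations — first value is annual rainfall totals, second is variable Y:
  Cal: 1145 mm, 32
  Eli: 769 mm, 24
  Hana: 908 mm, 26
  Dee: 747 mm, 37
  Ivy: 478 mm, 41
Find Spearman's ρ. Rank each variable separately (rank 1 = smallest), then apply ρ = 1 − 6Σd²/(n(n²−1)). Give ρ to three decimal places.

-0.600

Ranks of variable 1: 5, 3, 4, 2, 1
Ranks of variable 2: 3, 1, 2, 4, 5
d = r₁ − r₂: 2, 2, 2, -2, -4
d²: 4, 4, 4, 4, 16; Σd² = 32
ρ = 1 − 6·32/(5·24) = 1 − 192/120 = -0.600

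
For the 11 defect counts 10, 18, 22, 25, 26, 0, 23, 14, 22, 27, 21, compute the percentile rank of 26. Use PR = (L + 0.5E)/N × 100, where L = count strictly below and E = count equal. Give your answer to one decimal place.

N = 11.
Strictly below 26: 9. Equal to 26: 1.
PR = (9 + 0.5·1)/11 × 100 = 86.4

86.4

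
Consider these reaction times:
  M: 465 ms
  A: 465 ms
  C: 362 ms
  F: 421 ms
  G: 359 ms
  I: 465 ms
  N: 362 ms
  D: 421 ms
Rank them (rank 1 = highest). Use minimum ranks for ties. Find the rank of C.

Sorted (descending): 465, 465, 465, 421, 421, 362, 362, 359
The 3 values of 465 occupy positions 1–3 → each gets rank 1.
The 2 values of 421 occupy positions 4–5 → each gets rank 4.
The 2 values of 362 occupy positions 6–7 → each gets rank 6.
C has value 362 ms → rank 6.

6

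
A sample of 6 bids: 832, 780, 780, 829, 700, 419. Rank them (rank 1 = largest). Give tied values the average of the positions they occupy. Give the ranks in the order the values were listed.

1, 3.5, 3.5, 2, 5, 6

Sorted (descending): 832, 829, 780, 780, 700, 419
The 2 values of 780 occupy positions 3–4 → average rank (3+4)/2 = 3.5.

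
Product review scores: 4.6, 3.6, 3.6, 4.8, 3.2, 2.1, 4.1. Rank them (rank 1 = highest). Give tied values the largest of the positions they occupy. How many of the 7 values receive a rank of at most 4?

Sorted (descending): 4.8, 4.6, 4.1, 3.6, 3.6, 3.2, 2.1
The 2 values of 3.6 occupy positions 4–5 → each gets rank 5.
Ranks ≤ 4: {1, 2, 3} → 3 values.

3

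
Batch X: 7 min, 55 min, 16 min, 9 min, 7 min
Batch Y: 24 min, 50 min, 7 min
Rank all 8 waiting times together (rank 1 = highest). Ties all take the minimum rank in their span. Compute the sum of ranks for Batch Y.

11

Sorted (descending): 55, 50, 24, 16, 9, 7, 7, 7
The 3 values of 7 occupy positions 6–8 → each gets rank 6.
Batch Y values → pooled ranks: 24→3, 50→2, 7→6
Rank sum = 3 + 2 + 6 = 11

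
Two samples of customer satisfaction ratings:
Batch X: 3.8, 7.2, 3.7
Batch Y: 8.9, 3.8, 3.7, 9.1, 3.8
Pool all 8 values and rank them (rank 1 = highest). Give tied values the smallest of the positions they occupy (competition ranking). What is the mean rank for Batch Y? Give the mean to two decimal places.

Sorted (descending): 9.1, 8.9, 7.2, 3.8, 3.8, 3.8, 3.7, 3.7
The 3 values of 3.8 occupy positions 4–6 → each gets rank 4.
The 2 values of 3.7 occupy positions 7–8 → each gets rank 7.
Batch Y values → pooled ranks: 8.9→2, 3.8→4, 3.7→7, 9.1→1, 3.8→4
Mean rank = (2 + 4 + 7 + 1 + 4) / 5 = 3.60

3.60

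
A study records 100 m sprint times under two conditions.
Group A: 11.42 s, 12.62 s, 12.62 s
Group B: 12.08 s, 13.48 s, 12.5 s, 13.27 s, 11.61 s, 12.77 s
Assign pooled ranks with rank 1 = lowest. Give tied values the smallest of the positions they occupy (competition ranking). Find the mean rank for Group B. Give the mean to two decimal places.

5.50

Sorted (ascending): 11.42, 11.61, 12.08, 12.5, 12.62, 12.62, 12.77, 13.27, 13.48
The 2 values of 12.62 occupy positions 5–6 → each gets rank 5.
Group B values → pooled ranks: 12.08→3, 13.48→9, 12.5→4, 13.27→8, 11.61→2, 12.77→7
Mean rank = (3 + 9 + 4 + 8 + 2 + 7) / 6 = 5.50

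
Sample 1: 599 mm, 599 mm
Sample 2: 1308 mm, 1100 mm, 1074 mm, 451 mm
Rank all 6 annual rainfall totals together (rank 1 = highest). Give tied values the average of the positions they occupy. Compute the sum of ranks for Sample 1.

9

Sorted (descending): 1308, 1100, 1074, 599, 599, 451
The 2 values of 599 occupy positions 4–5 → average rank (4+5)/2 = 4.5.
Sample 1 values → pooled ranks: 599→4.5, 599→4.5
Rank sum = 4.5 + 4.5 = 9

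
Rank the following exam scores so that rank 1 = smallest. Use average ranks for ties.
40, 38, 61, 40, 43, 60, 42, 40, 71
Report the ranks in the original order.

Sorted (ascending): 38, 40, 40, 40, 42, 43, 60, 61, 71
The 3 values of 40 occupy positions 2–4 → average rank 3.

3, 1, 8, 3, 6, 7, 5, 3, 9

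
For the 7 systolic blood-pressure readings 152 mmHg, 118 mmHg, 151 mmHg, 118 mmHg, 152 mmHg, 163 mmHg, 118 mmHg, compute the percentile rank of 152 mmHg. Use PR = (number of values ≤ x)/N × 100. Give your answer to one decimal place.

N = 7.
Strictly below 152: 4. Equal to 152: 2.
PR = 6/7 × 100 = 85.7

85.7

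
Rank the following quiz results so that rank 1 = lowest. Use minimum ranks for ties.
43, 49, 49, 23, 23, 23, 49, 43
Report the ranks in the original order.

4, 6, 6, 1, 1, 1, 6, 4

Sorted (ascending): 23, 23, 23, 43, 43, 49, 49, 49
The 3 values of 23 occupy positions 1–3 → each gets rank 1.
The 2 values of 43 occupy positions 4–5 → each gets rank 4.
The 3 values of 49 occupy positions 6–8 → each gets rank 6.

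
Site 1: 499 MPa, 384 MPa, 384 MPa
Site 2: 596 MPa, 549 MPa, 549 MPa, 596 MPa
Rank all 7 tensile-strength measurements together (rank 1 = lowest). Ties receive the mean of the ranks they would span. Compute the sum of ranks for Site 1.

6

Sorted (ascending): 384, 384, 499, 549, 549, 596, 596
The 2 values of 384 occupy positions 1–2 → average rank (1+2)/2 = 1.5.
The 2 values of 549 occupy positions 4–5 → average rank (4+5)/2 = 4.5.
The 2 values of 596 occupy positions 6–7 → average rank (6+7)/2 = 6.5.
Site 1 values → pooled ranks: 499→3, 384→1.5, 384→1.5
Rank sum = 3 + 1.5 + 1.5 = 6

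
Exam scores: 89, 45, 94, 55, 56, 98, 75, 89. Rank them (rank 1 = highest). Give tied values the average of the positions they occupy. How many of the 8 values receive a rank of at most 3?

Sorted (descending): 98, 94, 89, 89, 75, 56, 55, 45
The 2 values of 89 occupy positions 3–4 → average rank (3+4)/2 = 3.5.
Ranks ≤ 3: {1, 2} → 2 values.

2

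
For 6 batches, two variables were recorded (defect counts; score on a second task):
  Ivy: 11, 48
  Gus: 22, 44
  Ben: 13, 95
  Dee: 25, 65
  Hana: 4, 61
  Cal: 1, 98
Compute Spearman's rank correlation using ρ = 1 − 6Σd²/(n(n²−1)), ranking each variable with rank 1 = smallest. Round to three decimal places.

Ranks of variable 1: 3, 5, 4, 6, 2, 1
Ranks of variable 2: 2, 1, 5, 4, 3, 6
d = r₁ − r₂: 1, 4, -1, 2, -1, -5
d²: 1, 16, 1, 4, 1, 25; Σd² = 48
ρ = 1 − 6·48/(6·35) = 1 − 288/210 = -0.371

-0.371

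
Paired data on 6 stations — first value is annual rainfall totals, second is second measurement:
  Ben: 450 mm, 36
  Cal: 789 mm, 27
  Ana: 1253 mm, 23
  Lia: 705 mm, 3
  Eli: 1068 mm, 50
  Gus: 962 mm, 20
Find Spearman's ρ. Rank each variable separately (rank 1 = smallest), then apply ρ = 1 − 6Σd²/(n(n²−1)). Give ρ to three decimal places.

Ranks of variable 1: 1, 3, 6, 2, 5, 4
Ranks of variable 2: 5, 4, 3, 1, 6, 2
d = r₁ − r₂: -4, -1, 3, 1, -1, 2
d²: 16, 1, 9, 1, 1, 4; Σd² = 32
ρ = 1 − 6·32/(6·35) = 1 − 192/210 = 0.086

0.086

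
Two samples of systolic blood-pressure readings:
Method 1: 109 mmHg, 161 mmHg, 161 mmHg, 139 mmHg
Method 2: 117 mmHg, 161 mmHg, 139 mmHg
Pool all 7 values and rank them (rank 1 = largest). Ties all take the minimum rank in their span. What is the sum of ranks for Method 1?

Sorted (descending): 161, 161, 161, 139, 139, 117, 109
The 3 values of 161 occupy positions 1–3 → each gets rank 1.
The 2 values of 139 occupy positions 4–5 → each gets rank 4.
Method 1 values → pooled ranks: 109→7, 161→1, 161→1, 139→4
Rank sum = 7 + 1 + 1 + 4 = 13

13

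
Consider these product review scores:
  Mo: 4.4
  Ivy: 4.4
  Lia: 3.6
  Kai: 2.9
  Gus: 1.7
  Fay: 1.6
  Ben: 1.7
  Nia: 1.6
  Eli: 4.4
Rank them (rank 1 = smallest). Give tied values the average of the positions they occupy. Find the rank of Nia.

1.5

Sorted (ascending): 1.6, 1.6, 1.7, 1.7, 2.9, 3.6, 4.4, 4.4, 4.4
The 2 values of 1.6 occupy positions 1–2 → average rank (1+2)/2 = 1.5.
The 2 values of 1.7 occupy positions 3–4 → average rank (3+4)/2 = 3.5.
The 3 values of 4.4 occupy positions 7–9 → average rank 8.
Nia has value 1.6 → rank 1.5.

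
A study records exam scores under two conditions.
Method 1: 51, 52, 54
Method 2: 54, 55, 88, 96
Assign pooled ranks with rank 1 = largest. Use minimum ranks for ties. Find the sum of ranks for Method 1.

17

Sorted (descending): 96, 88, 55, 54, 54, 52, 51
The 2 values of 54 occupy positions 4–5 → each gets rank 4.
Method 1 values → pooled ranks: 51→7, 52→6, 54→4
Rank sum = 7 + 6 + 4 = 17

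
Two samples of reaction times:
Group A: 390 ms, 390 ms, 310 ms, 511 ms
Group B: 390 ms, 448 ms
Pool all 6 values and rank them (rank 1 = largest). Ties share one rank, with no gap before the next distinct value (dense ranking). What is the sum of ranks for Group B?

5

Sorted (descending): 511, 448, 390, 390, 390, 310
The 3 values of 390 share dense rank 3.
Remaining distinct values take the next consecutive integers.
Group B values → pooled ranks: 390→3, 448→2
Rank sum = 3 + 2 = 5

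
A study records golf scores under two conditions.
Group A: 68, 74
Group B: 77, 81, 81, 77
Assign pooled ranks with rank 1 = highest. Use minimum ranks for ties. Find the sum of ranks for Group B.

8

Sorted (descending): 81, 81, 77, 77, 74, 68
The 2 values of 81 occupy positions 1–2 → each gets rank 1.
The 2 values of 77 occupy positions 3–4 → each gets rank 3.
Group B values → pooled ranks: 77→3, 81→1, 81→1, 77→3
Rank sum = 3 + 1 + 1 + 3 = 8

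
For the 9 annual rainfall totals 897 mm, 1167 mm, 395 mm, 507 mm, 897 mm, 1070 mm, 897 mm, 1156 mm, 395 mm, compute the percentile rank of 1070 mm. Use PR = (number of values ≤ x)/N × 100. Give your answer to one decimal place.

77.8

N = 9.
Strictly below 1070: 6. Equal to 1070: 1.
PR = 7/9 × 100 = 77.8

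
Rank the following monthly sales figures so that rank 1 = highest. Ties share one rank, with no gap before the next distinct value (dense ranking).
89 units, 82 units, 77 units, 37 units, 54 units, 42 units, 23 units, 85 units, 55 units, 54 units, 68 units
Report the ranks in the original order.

1, 3, 4, 9, 7, 8, 10, 2, 6, 7, 5

Sorted (descending): 89, 85, 82, 77, 68, 55, 54, 54, 42, 37, 23
The 2 values of 54 share dense rank 7.
Remaining distinct values take the next consecutive integers.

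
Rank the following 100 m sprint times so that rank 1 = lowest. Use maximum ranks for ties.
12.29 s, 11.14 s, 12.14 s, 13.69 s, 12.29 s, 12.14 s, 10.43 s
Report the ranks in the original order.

Sorted (ascending): 10.43, 11.14, 12.14, 12.14, 12.29, 12.29, 13.69
The 2 values of 12.14 occupy positions 3–4 → each gets rank 4.
The 2 values of 12.29 occupy positions 5–6 → each gets rank 6.

6, 2, 4, 7, 6, 4, 1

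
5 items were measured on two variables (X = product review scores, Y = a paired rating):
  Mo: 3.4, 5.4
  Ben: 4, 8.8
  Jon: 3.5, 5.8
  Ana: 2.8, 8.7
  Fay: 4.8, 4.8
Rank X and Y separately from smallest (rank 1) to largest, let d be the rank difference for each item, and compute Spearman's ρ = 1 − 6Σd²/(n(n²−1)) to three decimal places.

-0.300

Ranks of variable 1: 2, 4, 3, 1, 5
Ranks of variable 2: 2, 5, 3, 4, 1
d = r₁ − r₂: 0, -1, 0, -3, 4
d²: 0, 1, 0, 9, 16; Σd² = 26
ρ = 1 − 6·26/(5·24) = 1 − 156/120 = -0.300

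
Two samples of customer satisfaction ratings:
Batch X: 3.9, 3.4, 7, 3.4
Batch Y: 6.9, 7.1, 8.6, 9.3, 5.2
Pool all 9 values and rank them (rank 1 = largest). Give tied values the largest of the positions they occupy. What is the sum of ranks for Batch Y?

Sorted (descending): 9.3, 8.6, 7.1, 7, 6.9, 5.2, 3.9, 3.4, 3.4
The 2 values of 3.4 occupy positions 8–9 → each gets rank 9.
Batch Y values → pooled ranks: 6.9→5, 7.1→3, 8.6→2, 9.3→1, 5.2→6
Rank sum = 5 + 3 + 2 + 1 + 6 = 17

17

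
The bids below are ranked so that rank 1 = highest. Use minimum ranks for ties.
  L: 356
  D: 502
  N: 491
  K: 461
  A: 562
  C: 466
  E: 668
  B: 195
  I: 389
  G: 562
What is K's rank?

Sorted (descending): 668, 562, 562, 502, 491, 466, 461, 389, 356, 195
The 2 values of 562 occupy positions 2–3 → each gets rank 2.
K has value 461 → rank 7.

7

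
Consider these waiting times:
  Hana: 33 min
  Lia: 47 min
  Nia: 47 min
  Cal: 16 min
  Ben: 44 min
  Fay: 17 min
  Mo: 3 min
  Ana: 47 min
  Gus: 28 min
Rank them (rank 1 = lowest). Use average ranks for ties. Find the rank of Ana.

Sorted (ascending): 3, 16, 17, 28, 33, 44, 47, 47, 47
The 3 values of 47 occupy positions 7–9 → average rank 8.
Ana has value 47 min → rank 8.

8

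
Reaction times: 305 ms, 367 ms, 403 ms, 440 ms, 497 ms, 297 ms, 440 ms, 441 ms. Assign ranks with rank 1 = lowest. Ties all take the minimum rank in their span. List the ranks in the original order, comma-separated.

2, 3, 4, 5, 8, 1, 5, 7

Sorted (ascending): 297, 305, 367, 403, 440, 440, 441, 497
The 2 values of 440 occupy positions 5–6 → each gets rank 5.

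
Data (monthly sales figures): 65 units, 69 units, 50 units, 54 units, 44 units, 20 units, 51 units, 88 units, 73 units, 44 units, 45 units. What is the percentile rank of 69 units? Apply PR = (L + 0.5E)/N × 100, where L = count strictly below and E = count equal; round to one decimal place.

77.3

N = 11.
Strictly below 69: 8. Equal to 69: 1.
PR = (8 + 0.5·1)/11 × 100 = 77.3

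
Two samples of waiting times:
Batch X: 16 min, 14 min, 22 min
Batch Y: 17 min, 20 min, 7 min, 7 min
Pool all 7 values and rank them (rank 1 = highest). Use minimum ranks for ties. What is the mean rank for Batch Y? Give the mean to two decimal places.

4.25

Sorted (descending): 22, 20, 17, 16, 14, 7, 7
The 2 values of 7 occupy positions 6–7 → each gets rank 6.
Batch Y values → pooled ranks: 17→3, 20→2, 7→6, 7→6
Mean rank = (3 + 2 + 6 + 6) / 4 = 4.25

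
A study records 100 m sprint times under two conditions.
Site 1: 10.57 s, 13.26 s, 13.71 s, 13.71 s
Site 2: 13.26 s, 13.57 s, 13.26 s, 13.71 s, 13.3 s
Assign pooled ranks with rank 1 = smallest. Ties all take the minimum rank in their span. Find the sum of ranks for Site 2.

Sorted (ascending): 10.57, 13.26, 13.26, 13.26, 13.3, 13.57, 13.71, 13.71, 13.71
The 3 values of 13.26 occupy positions 2–4 → each gets rank 2.
The 3 values of 13.71 occupy positions 7–9 → each gets rank 7.
Site 2 values → pooled ranks: 13.26→2, 13.57→6, 13.26→2, 13.71→7, 13.3→5
Rank sum = 2 + 6 + 2 + 7 + 5 = 22

22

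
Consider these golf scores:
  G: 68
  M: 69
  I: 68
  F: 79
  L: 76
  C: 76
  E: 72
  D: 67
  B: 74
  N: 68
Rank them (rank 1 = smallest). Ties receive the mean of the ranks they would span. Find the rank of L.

Sorted (ascending): 67, 68, 68, 68, 69, 72, 74, 76, 76, 79
The 3 values of 68 occupy positions 2–4 → average rank 3.
The 2 values of 76 occupy positions 8–9 → average rank (8+9)/2 = 8.5.
L has value 76 → rank 8.5.

8.5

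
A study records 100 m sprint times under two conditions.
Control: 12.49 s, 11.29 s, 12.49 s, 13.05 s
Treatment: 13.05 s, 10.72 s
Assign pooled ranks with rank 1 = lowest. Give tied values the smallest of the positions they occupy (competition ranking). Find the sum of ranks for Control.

Sorted (ascending): 10.72, 11.29, 12.49, 12.49, 13.05, 13.05
The 2 values of 12.49 occupy positions 3–4 → each gets rank 3.
The 2 values of 13.05 occupy positions 5–6 → each gets rank 5.
Control values → pooled ranks: 12.49→3, 11.29→2, 12.49→3, 13.05→5
Rank sum = 3 + 2 + 3 + 5 = 13

13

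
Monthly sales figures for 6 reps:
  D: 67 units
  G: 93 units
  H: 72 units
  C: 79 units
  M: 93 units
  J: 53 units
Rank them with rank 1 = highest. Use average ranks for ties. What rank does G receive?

1.5

Sorted (descending): 93, 93, 79, 72, 67, 53
The 2 values of 93 occupy positions 1–2 → average rank (1+2)/2 = 1.5.
G has value 93 units → rank 1.5.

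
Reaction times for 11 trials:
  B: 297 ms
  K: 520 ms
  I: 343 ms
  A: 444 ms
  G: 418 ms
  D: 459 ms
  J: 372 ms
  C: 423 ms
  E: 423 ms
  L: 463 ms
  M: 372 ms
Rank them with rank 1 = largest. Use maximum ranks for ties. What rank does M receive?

Sorted (descending): 520, 463, 459, 444, 423, 423, 418, 372, 372, 343, 297
The 2 values of 423 occupy positions 5–6 → each gets rank 6.
The 2 values of 372 occupy positions 8–9 → each gets rank 9.
M has value 372 ms → rank 9.

9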